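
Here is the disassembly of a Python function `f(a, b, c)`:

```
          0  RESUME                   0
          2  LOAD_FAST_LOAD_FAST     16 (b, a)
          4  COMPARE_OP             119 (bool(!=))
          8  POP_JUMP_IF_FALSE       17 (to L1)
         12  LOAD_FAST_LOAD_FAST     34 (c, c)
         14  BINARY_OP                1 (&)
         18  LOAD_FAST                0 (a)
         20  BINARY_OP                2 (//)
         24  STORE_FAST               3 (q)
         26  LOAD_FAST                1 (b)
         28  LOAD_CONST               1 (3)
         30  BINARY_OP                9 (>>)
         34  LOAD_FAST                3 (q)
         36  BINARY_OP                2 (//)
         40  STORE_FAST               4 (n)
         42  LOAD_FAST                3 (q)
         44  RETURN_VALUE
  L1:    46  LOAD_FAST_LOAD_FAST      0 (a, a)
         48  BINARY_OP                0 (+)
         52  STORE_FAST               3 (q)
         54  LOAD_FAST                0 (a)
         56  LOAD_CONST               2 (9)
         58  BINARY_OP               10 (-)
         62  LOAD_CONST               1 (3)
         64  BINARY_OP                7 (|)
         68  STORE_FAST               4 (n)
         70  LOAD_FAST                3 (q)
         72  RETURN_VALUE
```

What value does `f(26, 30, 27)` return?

1

LOAD_FAST_LOAD_FAST b,a → push 30,26. Stack: [30, 26]
COMPARE_OP bool(!=) → 30 vs 26 = True. Stack: [True]
POP_JUMP_IF_FALSE → pop True; no jump. Stack: []
LOAD_FAST_LOAD_FAST c,c → push 27,27. Stack: [27, 27]
BINARY_OP & → 27 & 27 = 27. Stack: [27]
LOAD_FAST a → push 26. Stack: [27, 26]
BINARY_OP // → 27 // 26 = 1. Stack: [1]
STORE_FAST q → q=1. Stack: []
LOAD_FAST b → push 30. Stack: [30]
LOAD_CONST → push 3. Stack: [30, 3]
BINARY_OP >> → 30 >> 3 = 3. Stack: [3]
LOAD_FAST q → push 1. Stack: [3, 1]
BINARY_OP // → 3 // 1 = 3. Stack: [3]
STORE_FAST n → n=3. Stack: []
LOAD_FAST q → push 1. Stack: [1]
RETURN_VALUE → return 1.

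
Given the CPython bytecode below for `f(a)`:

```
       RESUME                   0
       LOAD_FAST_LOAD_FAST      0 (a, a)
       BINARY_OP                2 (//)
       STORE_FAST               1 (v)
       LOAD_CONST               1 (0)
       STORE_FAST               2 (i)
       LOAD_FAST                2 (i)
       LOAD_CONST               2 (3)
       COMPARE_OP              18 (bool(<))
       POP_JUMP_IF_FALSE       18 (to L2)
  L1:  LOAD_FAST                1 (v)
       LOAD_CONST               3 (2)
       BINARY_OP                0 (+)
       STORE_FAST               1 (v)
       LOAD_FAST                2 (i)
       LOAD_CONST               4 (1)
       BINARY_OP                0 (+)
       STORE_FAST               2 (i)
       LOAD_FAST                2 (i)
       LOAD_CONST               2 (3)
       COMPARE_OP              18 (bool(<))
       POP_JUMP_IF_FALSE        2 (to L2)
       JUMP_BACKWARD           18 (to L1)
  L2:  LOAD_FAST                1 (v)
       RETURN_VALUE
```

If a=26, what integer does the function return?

7

LOAD_FAST_LOAD_FAST a,a → push 26,26. Stack: [26, 26]
BINARY_OP // → 26 // 26 = 1. Stack: [1]
STORE_FAST v → v=1. Stack: []
LOAD_CONST → push 0. Stack: [0]
STORE_FAST i → i=0. Stack: []
LOAD_FAST i → push 0. Stack: [0]
LOAD_CONST → push 3. Stack: [0, 3]
COMPARE_OP bool(<) → 0 vs 3 = True. Stack: [True]
POP_JUMP_IF_FALSE → pop True; no jump. Stack: []
LOAD_FAST v → push 1. Stack: [1]
LOAD_CONST → push 2. Stack: [1, 2]
BINARY_OP + → 1 + 2 = 3. Stack: [3]
STORE_FAST v → v=3. Stack: []
LOAD_FAST i → push 0. Stack: [0]
LOAD_CONST → push 1. Stack: [0, 1]
BINARY_OP + → 0 + 1 = 1. Stack: [1]
STORE_FAST i → i=1. Stack: []
LOAD_FAST i → push 1. Stack: [1]
LOAD_CONST → push 3. Stack: [1, 3]
COMPARE_OP bool(<) → 1 vs 3 = True. Stack: [True]
POP_JUMP_IF_FALSE → pop True; no jump. Stack: []
LOAD_FAST v → push 3. Stack: [3]
LOAD_CONST → push 2. Stack: [3, 2]
BINARY_OP + → 3 + 2 = 5. Stack: [5]
STORE_FAST v → v=5. Stack: []
LOAD_FAST i → push 1. Stack: [1]
LOAD_CONST → push 1. Stack: [1, 1]
BINARY_OP + → 1 + 1 = 2. Stack: [2]
STORE_FAST i → i=2. Stack: []
LOAD_FAST i → push 2. Stack: [2]
LOAD_CONST → push 3. Stack: [2, 3]
COMPARE_OP bool(<) → 2 vs 3 = True. Stack: [True]
POP_JUMP_IF_FALSE → pop True; no jump. Stack: []
LOAD_FAST v → push 5. Stack: [5]
LOAD_CONST → push 2. Stack: [5, 2]
BINARY_OP + → 5 + 2 = 7. Stack: [7]
STORE_FAST v → v=7. Stack: []
LOAD_FAST i → push 2. Stack: [2]
LOAD_CONST → push 1. Stack: [2, 1]
BINARY_OP + → 2 + 1 = 3. Stack: [3]
STORE_FAST i → i=3. Stack: []
LOAD_FAST i → push 3. Stack: [3]
LOAD_CONST → push 3. Stack: [3, 3]
COMPARE_OP bool(<) → 3 vs 3 = False. Stack: [False]
POP_JUMP_IF_FALSE → pop False; jump. Stack: []
LOAD_FAST v → push 7. Stack: [7]
RETURN_VALUE → return 7.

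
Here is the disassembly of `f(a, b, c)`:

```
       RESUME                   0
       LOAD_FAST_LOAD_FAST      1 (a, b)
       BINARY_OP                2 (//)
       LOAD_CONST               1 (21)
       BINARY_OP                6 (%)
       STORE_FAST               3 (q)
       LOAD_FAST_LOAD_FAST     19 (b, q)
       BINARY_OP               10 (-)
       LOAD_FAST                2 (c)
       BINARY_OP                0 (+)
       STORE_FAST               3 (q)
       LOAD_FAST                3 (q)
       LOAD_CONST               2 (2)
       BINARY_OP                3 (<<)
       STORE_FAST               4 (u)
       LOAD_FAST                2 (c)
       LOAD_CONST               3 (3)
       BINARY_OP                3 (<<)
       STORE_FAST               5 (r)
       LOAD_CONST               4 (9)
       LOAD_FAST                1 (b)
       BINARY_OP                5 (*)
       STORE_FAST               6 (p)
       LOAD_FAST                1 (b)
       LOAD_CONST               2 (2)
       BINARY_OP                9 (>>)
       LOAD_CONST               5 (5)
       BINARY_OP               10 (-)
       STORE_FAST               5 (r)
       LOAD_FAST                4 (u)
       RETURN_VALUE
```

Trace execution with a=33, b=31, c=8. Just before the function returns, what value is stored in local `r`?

LOAD_FAST_LOAD_FAST a,b → push 33,31. Stack: [33, 31]
BINARY_OP // → 33 // 31 = 1. Stack: [1]
LOAD_CONST → push 21. Stack: [1, 21]
BINARY_OP % → 1 % 21 = 1. Stack: [1]
STORE_FAST q → q=1. Stack: []
LOAD_FAST_LOAD_FAST b,q → push 31,1. Stack: [31, 1]
BINARY_OP - → 31 - 1 = 30. Stack: [30]
LOAD_FAST c → push 8. Stack: [30, 8]
BINARY_OP + → 30 + 8 = 38. Stack: [38]
STORE_FAST q → q=38. Stack: []
LOAD_FAST q → push 38. Stack: [38]
LOAD_CONST → push 2. Stack: [38, 2]
BINARY_OP << → 38 << 2 = 152. Stack: [152]
STORE_FAST u → u=152. Stack: []
LOAD_FAST c → push 8. Stack: [8]
LOAD_CONST → push 3. Stack: [8, 3]
BINARY_OP << → 8 << 3 = 64. Stack: [64]
STORE_FAST r → r=64. Stack: []
LOAD_CONST → push 9. Stack: [9]
LOAD_FAST b → push 31. Stack: [9, 31]
BINARY_OP * → 9 * 31 = 279. Stack: [279]
STORE_FAST p → p=279. Stack: []
LOAD_FAST b → push 31. Stack: [31]
LOAD_CONST → push 2. Stack: [31, 2]
BINARY_OP >> → 31 >> 2 = 7. Stack: [7]
LOAD_CONST → push 5. Stack: [7, 5]
BINARY_OP - → 7 - 5 = 2. Stack: [2]
STORE_FAST r → r=2. Stack: []
LOAD_FAST u → push 152. Stack: [152]
RETURN_VALUE → return 152.

2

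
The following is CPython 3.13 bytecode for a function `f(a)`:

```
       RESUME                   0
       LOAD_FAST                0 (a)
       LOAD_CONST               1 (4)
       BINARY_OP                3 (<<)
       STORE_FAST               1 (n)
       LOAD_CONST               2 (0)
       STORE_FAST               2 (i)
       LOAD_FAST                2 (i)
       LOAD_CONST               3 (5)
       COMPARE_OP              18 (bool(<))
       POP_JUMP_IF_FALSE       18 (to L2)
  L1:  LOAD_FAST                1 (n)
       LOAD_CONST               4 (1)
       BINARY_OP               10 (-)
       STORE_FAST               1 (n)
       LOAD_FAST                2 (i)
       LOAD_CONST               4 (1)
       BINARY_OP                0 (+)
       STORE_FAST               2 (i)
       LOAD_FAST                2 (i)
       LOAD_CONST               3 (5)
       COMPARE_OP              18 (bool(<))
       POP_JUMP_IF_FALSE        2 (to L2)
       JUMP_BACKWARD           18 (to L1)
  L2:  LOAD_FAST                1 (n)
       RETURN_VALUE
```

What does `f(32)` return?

LOAD_FAST a → push 32
LOAD_CONST → push 4
BINARY_OP << → 32 << 4 = 512
STORE_FAST n → n=512
LOAD_CONST → push 0
STORE_FAST i → i=0
LOAD_FAST i → push 0
LOAD_CONST → push 5
COMPARE_OP bool(<) → 0 vs 5 = True
POP_JUMP_IF_FALSE → pop True; no jump
LOAD_FAST n → push 512
LOAD_CONST → push 1
BINARY_OP - → 512 - 1 = 511
STORE_FAST n → n=511
LOAD_FAST i → push 0
LOAD_CONST → push 1
BINARY_OP + → 0 + 1 = 1
STORE_FAST i → i=1
LOAD_FAST i → push 1
LOAD_CONST → push 5
COMPARE_OP bool(<) → 1 vs 5 = True
POP_JUMP_IF_FALSE → pop True; no jump
LOAD_FAST n → push 511
LOAD_CONST → push 1
BINARY_OP - → 511 - 1 = 510
STORE_FAST n → n=510
LOAD_FAST i → push 1
LOAD_CONST → push 1
BINARY_OP + → 1 + 1 = 2
STORE_FAST i → i=2
LOAD_FAST i → push 2
LOAD_CONST → push 5
COMPARE_OP bool(<) → 2 vs 5 = True
POP_JUMP_IF_FALSE → pop True; no jump
LOAD_FAST n → push 510
LOAD_CONST → push 1
BINARY_OP - → 510 - 1 = 509
STORE_FAST n → n=509
LOAD_FAST i → push 2
LOAD_CONST → push 1
BINARY_OP + → 2 + 1 = 3
STORE_FAST i → i=3
LOAD_FAST i → push 3
LOAD_CONST → push 5
COMPARE_OP bool(<) → 3 vs 5 = True
POP_JUMP_IF_FALSE → pop True; no jump
LOAD_FAST n → push 509
LOAD_CONST → push 1
BINARY_OP - → 509 - 1 = 508
STORE_FAST n → n=508
LOAD_FAST i → push 3
LOAD_CONST → push 1
BINARY_OP + → 3 + 1 = 4
STORE_FAST i → i=4
LOAD_FAST i → push 4
LOAD_CONST → push 5
COMPARE_OP bool(<) → 4 vs 5 = True
POP_JUMP_IF_FALSE → pop True; no jump
LOAD_FAST n → push 508
LOAD_CONST → push 1
BINARY_OP - → 508 - 1 = 507
STORE_FAST n → n=507
LOAD_FAST i → push 4
LOAD_CONST → push 1
BINARY_OP + → 4 + 1 = 5
STORE_FAST i → i=5
LOAD_FAST i → push 5
LOAD_CONST → push 5
COMPARE_OP bool(<) → 5 vs 5 = False
POP_JUMP_IF_FALSE → pop False; jump
LOAD_FAST n → push 507
RETURN_VALUE → return 507.

507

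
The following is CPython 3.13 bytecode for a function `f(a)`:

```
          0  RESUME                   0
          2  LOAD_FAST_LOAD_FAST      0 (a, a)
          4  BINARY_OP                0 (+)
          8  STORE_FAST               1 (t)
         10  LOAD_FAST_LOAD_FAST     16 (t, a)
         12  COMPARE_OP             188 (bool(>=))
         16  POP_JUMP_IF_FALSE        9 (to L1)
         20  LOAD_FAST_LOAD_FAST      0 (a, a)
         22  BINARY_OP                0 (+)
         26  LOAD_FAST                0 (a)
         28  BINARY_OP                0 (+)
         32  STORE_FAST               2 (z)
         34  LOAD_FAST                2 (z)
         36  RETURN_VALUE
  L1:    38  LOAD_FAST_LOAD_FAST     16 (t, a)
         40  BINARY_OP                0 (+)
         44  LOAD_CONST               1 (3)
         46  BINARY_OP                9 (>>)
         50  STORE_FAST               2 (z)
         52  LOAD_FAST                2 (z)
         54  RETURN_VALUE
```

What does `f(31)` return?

LOAD_FAST_LOAD_FAST a,a → push 31,31. Stack: [31, 31]
BINARY_OP + → 31 + 31 = 62. Stack: [62]
STORE_FAST t → t=62. Stack: []
LOAD_FAST_LOAD_FAST t,a → push 62,31. Stack: [62, 31]
COMPARE_OP bool(>=) → 62 vs 31 = True. Stack: [True]
POP_JUMP_IF_FALSE → pop True; no jump. Stack: []
LOAD_FAST_LOAD_FAST a,a → push 31,31. Stack: [31, 31]
BINARY_OP + → 31 + 31 = 62. Stack: [62]
LOAD_FAST a → push 31. Stack: [62, 31]
BINARY_OP + → 62 + 31 = 93. Stack: [93]
STORE_FAST z → z=93. Stack: []
LOAD_FAST z → push 93. Stack: [93]
RETURN_VALUE → return 93.

93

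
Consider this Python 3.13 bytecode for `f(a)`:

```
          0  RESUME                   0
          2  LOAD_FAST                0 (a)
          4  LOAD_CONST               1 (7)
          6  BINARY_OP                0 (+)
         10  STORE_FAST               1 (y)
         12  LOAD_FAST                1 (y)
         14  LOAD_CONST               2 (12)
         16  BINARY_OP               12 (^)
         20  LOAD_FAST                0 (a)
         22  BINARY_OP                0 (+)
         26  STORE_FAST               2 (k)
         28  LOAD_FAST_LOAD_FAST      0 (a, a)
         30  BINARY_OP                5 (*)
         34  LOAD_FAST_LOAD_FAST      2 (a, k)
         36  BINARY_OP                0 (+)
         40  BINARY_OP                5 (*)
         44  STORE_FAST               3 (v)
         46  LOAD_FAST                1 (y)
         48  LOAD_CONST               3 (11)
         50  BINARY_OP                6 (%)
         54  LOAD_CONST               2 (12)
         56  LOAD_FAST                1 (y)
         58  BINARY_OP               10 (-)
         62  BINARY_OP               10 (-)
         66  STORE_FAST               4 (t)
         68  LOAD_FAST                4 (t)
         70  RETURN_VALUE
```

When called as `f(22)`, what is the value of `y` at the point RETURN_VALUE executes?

LOAD_FAST a → push 22. Stack: [22]
LOAD_CONST → push 7. Stack: [22, 7]
BINARY_OP + → 22 + 7 = 29. Stack: [29]
STORE_FAST y → y=29. Stack: []
LOAD_FAST y → push 29. Stack: [29]
LOAD_CONST → push 12. Stack: [29, 12]
BINARY_OP ^ → 29 ^ 12 = 17. Stack: [17]
LOAD_FAST a → push 22. Stack: [17, 22]
BINARY_OP + → 17 + 22 = 39. Stack: [39]
STORE_FAST k → k=39. Stack: []
LOAD_FAST_LOAD_FAST a,a → push 22,22. Stack: [22, 22]
BINARY_OP * → 22 * 22 = 484. Stack: [484]
LOAD_FAST_LOAD_FAST a,k → push 22,39. Stack: [484, 22, 39]
BINARY_OP + → 22 + 39 = 61. Stack: [484, 61]
BINARY_OP * → 484 * 61 = 29524. Stack: [29524]
STORE_FAST v → v=29524. Stack: []
LOAD_FAST y → push 29. Stack: [29]
LOAD_CONST → push 11. Stack: [29, 11]
BINARY_OP % → 29 % 11 = 7. Stack: [7]
LOAD_CONST → push 12. Stack: [7, 12]
LOAD_FAST y → push 29. Stack: [7, 12, 29]
BINARY_OP - → 12 - 29 = -17. Stack: [7, -17]
BINARY_OP - → 7 - -17 = 24. Stack: [24]
STORE_FAST t → t=24. Stack: []
LOAD_FAST t → push 24. Stack: [24]
RETURN_VALUE → return 24.

29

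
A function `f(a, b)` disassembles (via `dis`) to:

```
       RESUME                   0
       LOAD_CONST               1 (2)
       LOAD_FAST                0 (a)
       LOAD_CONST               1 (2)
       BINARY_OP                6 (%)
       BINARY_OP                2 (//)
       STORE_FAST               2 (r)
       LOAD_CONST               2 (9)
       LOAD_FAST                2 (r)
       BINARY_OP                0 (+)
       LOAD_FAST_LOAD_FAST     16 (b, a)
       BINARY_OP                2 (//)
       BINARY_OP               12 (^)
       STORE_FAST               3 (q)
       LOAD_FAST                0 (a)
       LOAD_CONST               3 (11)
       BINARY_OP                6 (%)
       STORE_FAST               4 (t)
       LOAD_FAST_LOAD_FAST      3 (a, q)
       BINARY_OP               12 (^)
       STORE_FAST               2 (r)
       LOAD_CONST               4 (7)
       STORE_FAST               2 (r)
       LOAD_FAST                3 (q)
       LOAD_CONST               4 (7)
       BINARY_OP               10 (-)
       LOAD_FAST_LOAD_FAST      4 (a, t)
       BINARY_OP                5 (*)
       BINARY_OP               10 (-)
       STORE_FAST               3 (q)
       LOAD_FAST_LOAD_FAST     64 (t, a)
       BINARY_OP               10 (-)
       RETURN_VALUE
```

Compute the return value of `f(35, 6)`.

-33

LOAD_CONST → push 2. Stack: [2]
LOAD_FAST a → push 35. Stack: [2, 35]
LOAD_CONST → push 2. Stack: [2, 35, 2]
BINARY_OP % → 35 % 2 = 1. Stack: [2, 1]
BINARY_OP // → 2 // 1 = 2. Stack: [2]
STORE_FAST r → r=2. Stack: []
LOAD_CONST → push 9. Stack: [9]
LOAD_FAST r → push 2. Stack: [9, 2]
BINARY_OP + → 9 + 2 = 11. Stack: [11]
LOAD_FAST_LOAD_FAST b,a → push 6,35. Stack: [11, 6, 35]
BINARY_OP // → 6 // 35 = 0. Stack: [11, 0]
BINARY_OP ^ → 11 ^ 0 = 11. Stack: [11]
STORE_FAST q → q=11. Stack: []
LOAD_FAST a → push 35. Stack: [35]
LOAD_CONST → push 11. Stack: [35, 11]
BINARY_OP % → 35 % 11 = 2. Stack: [2]
STORE_FAST t → t=2. Stack: []
LOAD_FAST_LOAD_FAST a,q → push 35,11. Stack: [35, 11]
BINARY_OP ^ → 35 ^ 11 = 40. Stack: [40]
STORE_FAST r → r=40. Stack: []
LOAD_CONST → push 7. Stack: [7]
STORE_FAST r → r=7. Stack: []
LOAD_FAST q → push 11. Stack: [11]
LOAD_CONST → push 7. Stack: [11, 7]
BINARY_OP - → 11 - 7 = 4. Stack: [4]
LOAD_FAST_LOAD_FAST a,t → push 35,2. Stack: [4, 35, 2]
BINARY_OP * → 35 * 2 = 70. Stack: [4, 70]
BINARY_OP - → 4 - 70 = -66. Stack: [-66]
STORE_FAST q → q=-66. Stack: []
LOAD_FAST_LOAD_FAST t,a → push 2,35. Stack: [2, 35]
BINARY_OP - → 2 - 35 = -33. Stack: [-33]
RETURN_VALUE → return -33.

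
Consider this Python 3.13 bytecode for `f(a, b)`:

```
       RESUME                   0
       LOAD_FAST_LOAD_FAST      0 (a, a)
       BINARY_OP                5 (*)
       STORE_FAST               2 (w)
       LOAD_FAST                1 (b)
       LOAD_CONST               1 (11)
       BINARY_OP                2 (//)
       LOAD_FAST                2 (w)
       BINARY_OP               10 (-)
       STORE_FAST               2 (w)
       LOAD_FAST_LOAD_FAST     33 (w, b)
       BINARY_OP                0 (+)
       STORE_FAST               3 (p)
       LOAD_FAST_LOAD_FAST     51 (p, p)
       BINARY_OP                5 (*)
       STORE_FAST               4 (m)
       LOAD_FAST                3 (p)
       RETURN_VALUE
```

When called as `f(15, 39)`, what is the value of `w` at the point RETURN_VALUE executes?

-222

LOAD_FAST_LOAD_FAST a,a → push 15,15. Stack: [15, 15]
BINARY_OP * → 15 * 15 = 225. Stack: [225]
STORE_FAST w → w=225. Stack: []
LOAD_FAST b → push 39. Stack: [39]
LOAD_CONST → push 11. Stack: [39, 11]
BINARY_OP // → 39 // 11 = 3. Stack: [3]
LOAD_FAST w → push 225. Stack: [3, 225]
BINARY_OP - → 3 - 225 = -222. Stack: [-222]
STORE_FAST w → w=-222. Stack: []
LOAD_FAST_LOAD_FAST w,b → push -222,39. Stack: [-222, 39]
BINARY_OP + → -222 + 39 = -183. Stack: [-183]
STORE_FAST p → p=-183. Stack: []
LOAD_FAST_LOAD_FAST p,p → push -183,-183. Stack: [-183, -183]
BINARY_OP * → -183 * -183 = 33489. Stack: [33489]
STORE_FAST m → m=33489. Stack: []
LOAD_FAST p → push -183. Stack: [-183]
RETURN_VALUE → return -183.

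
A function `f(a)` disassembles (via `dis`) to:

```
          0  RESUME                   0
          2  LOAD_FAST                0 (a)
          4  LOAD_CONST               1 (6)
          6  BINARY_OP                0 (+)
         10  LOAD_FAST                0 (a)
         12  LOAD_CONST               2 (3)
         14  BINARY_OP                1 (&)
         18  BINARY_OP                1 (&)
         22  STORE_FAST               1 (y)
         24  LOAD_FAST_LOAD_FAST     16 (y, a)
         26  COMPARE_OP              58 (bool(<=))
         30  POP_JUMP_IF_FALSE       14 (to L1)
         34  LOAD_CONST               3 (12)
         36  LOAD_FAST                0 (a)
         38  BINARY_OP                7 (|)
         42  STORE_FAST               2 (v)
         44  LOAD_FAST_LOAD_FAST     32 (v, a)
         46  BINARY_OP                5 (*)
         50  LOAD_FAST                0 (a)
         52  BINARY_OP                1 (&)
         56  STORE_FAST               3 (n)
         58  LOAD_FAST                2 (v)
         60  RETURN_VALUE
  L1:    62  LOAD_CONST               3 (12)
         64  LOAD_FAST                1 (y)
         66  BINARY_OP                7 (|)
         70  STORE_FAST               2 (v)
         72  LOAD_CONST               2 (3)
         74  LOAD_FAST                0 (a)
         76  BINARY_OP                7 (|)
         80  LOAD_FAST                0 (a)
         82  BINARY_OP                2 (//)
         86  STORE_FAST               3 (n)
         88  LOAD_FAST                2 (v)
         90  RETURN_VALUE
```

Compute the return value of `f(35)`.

47

LOAD_FAST a → push 35. Stack: [35]
LOAD_CONST → push 6. Stack: [35, 6]
BINARY_OP + → 35 + 6 = 41. Stack: [41]
LOAD_FAST a → push 35. Stack: [41, 35]
LOAD_CONST → push 3. Stack: [41, 35, 3]
BINARY_OP & → 35 & 3 = 3. Stack: [41, 3]
BINARY_OP & → 41 & 3 = 1. Stack: [1]
STORE_FAST y → y=1. Stack: []
LOAD_FAST_LOAD_FAST y,a → push 1,35. Stack: [1, 35]
COMPARE_OP bool(<=) → 1 vs 35 = True. Stack: [True]
POP_JUMP_IF_FALSE → pop True; no jump. Stack: []
LOAD_CONST → push 12. Stack: [12]
LOAD_FAST a → push 35. Stack: [12, 35]
BINARY_OP | → 12 | 35 = 47. Stack: [47]
STORE_FAST v → v=47. Stack: []
LOAD_FAST_LOAD_FAST v,a → push 47,35. Stack: [47, 35]
BINARY_OP * → 47 * 35 = 1645. Stack: [1645]
LOAD_FAST a → push 35. Stack: [1645, 35]
BINARY_OP & → 1645 & 35 = 33. Stack: [33]
STORE_FAST n → n=33. Stack: []
LOAD_FAST v → push 47. Stack: [47]
RETURN_VALUE → return 47.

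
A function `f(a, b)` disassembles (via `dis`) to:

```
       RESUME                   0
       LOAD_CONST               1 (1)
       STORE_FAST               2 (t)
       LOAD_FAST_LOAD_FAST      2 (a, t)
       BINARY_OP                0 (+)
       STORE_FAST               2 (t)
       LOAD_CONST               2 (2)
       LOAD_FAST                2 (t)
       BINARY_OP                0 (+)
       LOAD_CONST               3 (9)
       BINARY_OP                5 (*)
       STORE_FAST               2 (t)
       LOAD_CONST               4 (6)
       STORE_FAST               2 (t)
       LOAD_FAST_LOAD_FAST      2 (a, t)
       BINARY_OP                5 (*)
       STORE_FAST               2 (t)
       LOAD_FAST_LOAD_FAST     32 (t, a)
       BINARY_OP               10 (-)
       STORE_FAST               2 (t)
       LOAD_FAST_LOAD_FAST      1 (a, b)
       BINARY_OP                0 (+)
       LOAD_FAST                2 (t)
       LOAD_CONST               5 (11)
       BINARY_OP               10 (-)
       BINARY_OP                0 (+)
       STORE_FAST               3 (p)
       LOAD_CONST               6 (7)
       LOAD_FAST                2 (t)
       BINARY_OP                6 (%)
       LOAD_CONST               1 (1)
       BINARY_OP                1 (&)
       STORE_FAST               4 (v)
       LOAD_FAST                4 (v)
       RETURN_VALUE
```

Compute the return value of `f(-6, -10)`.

1

LOAD_CONST → push 1. Stack: [1]
STORE_FAST t → t=1. Stack: []
LOAD_FAST_LOAD_FAST a,t → push -6,1. Stack: [-6, 1]
BINARY_OP + → -6 + 1 = -5. Stack: [-5]
STORE_FAST t → t=-5. Stack: []
LOAD_CONST → push 2. Stack: [2]
LOAD_FAST t → push -5. Stack: [2, -5]
BINARY_OP + → 2 + -5 = -3. Stack: [-3]
LOAD_CONST → push 9. Stack: [-3, 9]
BINARY_OP * → -3 * 9 = -27. Stack: [-27]
STORE_FAST t → t=-27. Stack: []
LOAD_CONST → push 6. Stack: [6]
STORE_FAST t → t=6. Stack: []
LOAD_FAST_LOAD_FAST a,t → push -6,6. Stack: [-6, 6]
BINARY_OP * → -6 * 6 = -36. Stack: [-36]
STORE_FAST t → t=-36. Stack: []
LOAD_FAST_LOAD_FAST t,a → push -36,-6. Stack: [-36, -6]
BINARY_OP - → -36 - -6 = -30. Stack: [-30]
STORE_FAST t → t=-30. Stack: []
LOAD_FAST_LOAD_FAST a,b → push -6,-10. Stack: [-6, -10]
BINARY_OP + → -6 + -10 = -16. Stack: [-16]
LOAD_FAST t → push -30. Stack: [-16, -30]
LOAD_CONST → push 11. Stack: [-16, -30, 11]
BINARY_OP - → -30 - 11 = -41. Stack: [-16, -41]
BINARY_OP + → -16 + -41 = -57. Stack: [-57]
STORE_FAST p → p=-57. Stack: []
LOAD_CONST → push 7. Stack: [7]
LOAD_FAST t → push -30. Stack: [7, -30]
BINARY_OP % → 7 % -30 = -23. Stack: [-23]
LOAD_CONST → push 1. Stack: [-23, 1]
BINARY_OP & → -23 & 1 = 1. Stack: [1]
STORE_FAST v → v=1. Stack: []
LOAD_FAST v → push 1. Stack: [1]
RETURN_VALUE → return 1.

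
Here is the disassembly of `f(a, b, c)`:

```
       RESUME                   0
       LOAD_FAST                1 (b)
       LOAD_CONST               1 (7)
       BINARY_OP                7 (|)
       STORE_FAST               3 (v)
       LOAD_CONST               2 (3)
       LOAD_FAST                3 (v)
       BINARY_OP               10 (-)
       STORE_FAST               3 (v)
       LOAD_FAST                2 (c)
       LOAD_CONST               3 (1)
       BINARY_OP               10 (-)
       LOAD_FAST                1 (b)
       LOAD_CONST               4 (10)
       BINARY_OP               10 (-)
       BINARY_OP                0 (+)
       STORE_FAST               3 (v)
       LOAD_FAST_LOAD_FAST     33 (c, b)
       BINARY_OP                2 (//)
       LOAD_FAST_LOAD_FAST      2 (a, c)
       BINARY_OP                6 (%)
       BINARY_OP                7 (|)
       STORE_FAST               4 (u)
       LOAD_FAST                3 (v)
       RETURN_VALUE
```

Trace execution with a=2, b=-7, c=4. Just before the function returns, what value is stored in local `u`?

LOAD_FAST b → push -7. Stack: [-7]
LOAD_CONST → push 7. Stack: [-7, 7]
BINARY_OP | → -7 | 7 = -1. Stack: [-1]
STORE_FAST v → v=-1. Stack: []
LOAD_CONST → push 3. Stack: [3]
LOAD_FAST v → push -1. Stack: [3, -1]
BINARY_OP - → 3 - -1 = 4. Stack: [4]
STORE_FAST v → v=4. Stack: []
LOAD_FAST c → push 4. Stack: [4]
LOAD_CONST → push 1. Stack: [4, 1]
BINARY_OP - → 4 - 1 = 3. Stack: [3]
LOAD_FAST b → push -7. Stack: [3, -7]
LOAD_CONST → push 10. Stack: [3, -7, 10]
BINARY_OP - → -7 - 10 = -17. Stack: [3, -17]
BINARY_OP + → 3 + -17 = -14. Stack: [-14]
STORE_FAST v → v=-14. Stack: []
LOAD_FAST_LOAD_FAST c,b → push 4,-7. Stack: [4, -7]
BINARY_OP // → 4 // -7 = -1. Stack: [-1]
LOAD_FAST_LOAD_FAST a,c → push 2,4. Stack: [-1, 2, 4]
BINARY_OP % → 2 % 4 = 2. Stack: [-1, 2]
BINARY_OP | → -1 | 2 = -1. Stack: [-1]
STORE_FAST u → u=-1. Stack: []
LOAD_FAST v → push -14. Stack: [-14]
RETURN_VALUE → return -14.

-1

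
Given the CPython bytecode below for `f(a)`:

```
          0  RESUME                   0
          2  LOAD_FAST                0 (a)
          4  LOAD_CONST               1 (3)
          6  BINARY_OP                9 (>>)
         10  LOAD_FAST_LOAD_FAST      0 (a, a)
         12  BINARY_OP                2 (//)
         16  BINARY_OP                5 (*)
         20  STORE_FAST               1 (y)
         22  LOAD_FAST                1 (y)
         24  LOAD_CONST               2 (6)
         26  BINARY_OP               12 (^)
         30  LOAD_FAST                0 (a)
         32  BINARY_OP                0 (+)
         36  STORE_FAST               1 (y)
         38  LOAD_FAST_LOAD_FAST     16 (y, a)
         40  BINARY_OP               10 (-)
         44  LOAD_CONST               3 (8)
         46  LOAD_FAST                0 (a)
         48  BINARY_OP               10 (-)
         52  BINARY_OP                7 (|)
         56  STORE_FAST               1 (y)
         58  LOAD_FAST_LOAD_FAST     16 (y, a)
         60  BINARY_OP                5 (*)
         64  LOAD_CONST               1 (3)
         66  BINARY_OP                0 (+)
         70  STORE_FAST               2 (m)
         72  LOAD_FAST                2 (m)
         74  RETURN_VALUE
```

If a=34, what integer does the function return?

LOAD_FAST a → push 34. Stack: [34]
LOAD_CONST → push 3. Stack: [34, 3]
BINARY_OP >> → 34 >> 3 = 4. Stack: [4]
LOAD_FAST_LOAD_FAST a,a → push 34,34. Stack: [4, 34, 34]
BINARY_OP // → 34 // 34 = 1. Stack: [4, 1]
BINARY_OP * → 4 * 1 = 4. Stack: [4]
STORE_FAST y → y=4. Stack: []
LOAD_FAST y → push 4. Stack: [4]
LOAD_CONST → push 6. Stack: [4, 6]
BINARY_OP ^ → 4 ^ 6 = 2. Stack: [2]
LOAD_FAST a → push 34. Stack: [2, 34]
BINARY_OP + → 2 + 34 = 36. Stack: [36]
STORE_FAST y → y=36. Stack: []
LOAD_FAST_LOAD_FAST y,a → push 36,34. Stack: [36, 34]
BINARY_OP - → 36 - 34 = 2. Stack: [2]
LOAD_CONST → push 8. Stack: [2, 8]
LOAD_FAST a → push 34. Stack: [2, 8, 34]
BINARY_OP - → 8 - 34 = -26. Stack: [2, -26]
BINARY_OP | → 2 | -26 = -26. Stack: [-26]
STORE_FAST y → y=-26. Stack: []
LOAD_FAST_LOAD_FAST y,a → push -26,34. Stack: [-26, 34]
BINARY_OP * → -26 * 34 = -884. Stack: [-884]
LOAD_CONST → push 3. Stack: [-884, 3]
BINARY_OP + → -884 + 3 = -881. Stack: [-881]
STORE_FAST m → m=-881. Stack: []
LOAD_FAST m → push -881. Stack: [-881]
RETURN_VALUE → return -881.

-881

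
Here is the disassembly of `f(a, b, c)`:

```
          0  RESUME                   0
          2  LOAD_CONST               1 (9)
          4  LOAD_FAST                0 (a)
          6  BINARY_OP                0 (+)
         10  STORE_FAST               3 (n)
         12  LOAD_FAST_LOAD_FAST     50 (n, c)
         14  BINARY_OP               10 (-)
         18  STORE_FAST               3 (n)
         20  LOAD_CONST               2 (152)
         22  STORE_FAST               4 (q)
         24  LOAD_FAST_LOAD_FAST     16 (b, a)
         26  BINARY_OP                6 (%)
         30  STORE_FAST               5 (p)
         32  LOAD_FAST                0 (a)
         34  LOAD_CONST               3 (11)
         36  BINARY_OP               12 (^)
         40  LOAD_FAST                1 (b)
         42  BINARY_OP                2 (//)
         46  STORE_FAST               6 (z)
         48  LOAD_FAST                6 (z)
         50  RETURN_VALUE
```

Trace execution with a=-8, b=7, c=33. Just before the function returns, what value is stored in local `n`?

LOAD_CONST → push 9. Stack: [9]
LOAD_FAST a → push -8. Stack: [9, -8]
BINARY_OP + → 9 + -8 = 1. Stack: [1]
STORE_FAST n → n=1. Stack: []
LOAD_FAST_LOAD_FAST n,c → push 1,33. Stack: [1, 33]
BINARY_OP - → 1 - 33 = -32. Stack: [-32]
STORE_FAST n → n=-32. Stack: []
LOAD_CONST → push 152. Stack: [152]
STORE_FAST q → q=152. Stack: []
LOAD_FAST_LOAD_FAST b,a → push 7,-8. Stack: [7, -8]
BINARY_OP % → 7 % -8 = -1. Stack: [-1]
STORE_FAST p → p=-1. Stack: []
LOAD_FAST a → push -8. Stack: [-8]
LOAD_CONST → push 11. Stack: [-8, 11]
BINARY_OP ^ → -8 ^ 11 = -13. Stack: [-13]
LOAD_FAST b → push 7. Stack: [-13, 7]
BINARY_OP // → -13 // 7 = -2. Stack: [-2]
STORE_FAST z → z=-2. Stack: []
LOAD_FAST z → push -2. Stack: [-2]
RETURN_VALUE → return -2.

-32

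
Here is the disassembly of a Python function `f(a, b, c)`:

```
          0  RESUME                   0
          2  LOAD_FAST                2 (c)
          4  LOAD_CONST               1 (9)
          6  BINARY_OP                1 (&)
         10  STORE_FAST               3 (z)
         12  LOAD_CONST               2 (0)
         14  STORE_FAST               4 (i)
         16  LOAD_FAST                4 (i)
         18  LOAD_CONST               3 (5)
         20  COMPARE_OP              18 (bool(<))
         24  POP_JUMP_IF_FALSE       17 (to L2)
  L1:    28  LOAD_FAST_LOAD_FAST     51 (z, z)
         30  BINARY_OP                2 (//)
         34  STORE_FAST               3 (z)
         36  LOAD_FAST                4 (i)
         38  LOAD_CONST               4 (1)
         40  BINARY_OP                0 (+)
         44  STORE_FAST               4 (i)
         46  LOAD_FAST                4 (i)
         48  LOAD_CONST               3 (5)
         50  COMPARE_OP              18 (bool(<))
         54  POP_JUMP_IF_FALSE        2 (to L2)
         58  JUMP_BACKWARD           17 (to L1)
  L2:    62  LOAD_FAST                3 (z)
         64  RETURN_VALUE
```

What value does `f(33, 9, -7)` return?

1

LOAD_FAST c → push -7
LOAD_CONST → push 9
BINARY_OP & → -7 & 9 = 9
STORE_FAST z → z=9
LOAD_CONST → push 0
STORE_FAST i → i=0
LOAD_FAST i → push 0
LOAD_CONST → push 5
COMPARE_OP bool(<) → 0 vs 5 = True
POP_JUMP_IF_FALSE → pop True; no jump
LOAD_FAST_LOAD_FAST z,z → push 9,9
BINARY_OP // → 9 // 9 = 1
STORE_FAST z → z=1
LOAD_FAST i → push 0
LOAD_CONST → push 1
BINARY_OP + → 0 + 1 = 1
STORE_FAST i → i=1
LOAD_FAST i → push 1
LOAD_CONST → push 5
COMPARE_OP bool(<) → 1 vs 5 = True
POP_JUMP_IF_FALSE → pop True; no jump
LOAD_FAST_LOAD_FAST z,z → push 1,1
BINARY_OP // → 1 // 1 = 1
STORE_FAST z → z=1
LOAD_FAST i → push 1
LOAD_CONST → push 1
BINARY_OP + → 1 + 1 = 2
STORE_FAST i → i=2
LOAD_FAST i → push 2
LOAD_CONST → push 5
COMPARE_OP bool(<) → 2 vs 5 = True
POP_JUMP_IF_FALSE → pop True; no jump
LOAD_FAST_LOAD_FAST z,z → push 1,1
BINARY_OP // → 1 // 1 = 1
STORE_FAST z → z=1
LOAD_FAST i → push 2
LOAD_CONST → push 1
BINARY_OP + → 2 + 1 = 3
STORE_FAST i → i=3
LOAD_FAST i → push 3
LOAD_CONST → push 5
COMPARE_OP bool(<) → 3 vs 5 = True
POP_JUMP_IF_FALSE → pop True; no jump
LOAD_FAST_LOAD_FAST z,z → push 1,1
BINARY_OP // → 1 // 1 = 1
STORE_FAST z → z=1
LOAD_FAST i → push 3
LOAD_CONST → push 1
BINARY_OP + → 3 + 1 = 4
STORE_FAST i → i=4
LOAD_FAST i → push 4
LOAD_CONST → push 5
COMPARE_OP bool(<) → 4 vs 5 = True
POP_JUMP_IF_FALSE → pop True; no jump
LOAD_FAST_LOAD_FAST z,z → push 1,1
BINARY_OP // → 1 // 1 = 1
STORE_FAST z → z=1
LOAD_FAST i → push 4
LOAD_CONST → push 1
BINARY_OP + → 4 + 1 = 5
STORE_FAST i → i=5
LOAD_FAST i → push 5
LOAD_CONST → push 5
COMPARE_OP bool(<) → 5 vs 5 = False
POP_JUMP_IF_FALSE → pop False; jump
LOAD_FAST z → push 1
RETURN_VALUE → return 1.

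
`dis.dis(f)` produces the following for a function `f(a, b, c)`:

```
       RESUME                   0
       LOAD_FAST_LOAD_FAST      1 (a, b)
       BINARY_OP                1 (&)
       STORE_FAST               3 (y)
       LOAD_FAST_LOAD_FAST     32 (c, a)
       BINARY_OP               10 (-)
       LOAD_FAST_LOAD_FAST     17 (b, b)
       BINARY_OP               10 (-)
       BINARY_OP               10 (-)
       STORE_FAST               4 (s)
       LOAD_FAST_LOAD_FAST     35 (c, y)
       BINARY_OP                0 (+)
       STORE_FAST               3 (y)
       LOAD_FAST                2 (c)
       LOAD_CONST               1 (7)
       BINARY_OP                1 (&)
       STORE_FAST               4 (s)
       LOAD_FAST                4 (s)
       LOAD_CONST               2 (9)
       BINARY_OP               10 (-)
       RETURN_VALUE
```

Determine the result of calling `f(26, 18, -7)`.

LOAD_FAST_LOAD_FAST a,b → push 26,18. Stack: [26, 18]
BINARY_OP & → 26 & 18 = 18. Stack: [18]
STORE_FAST y → y=18. Stack: []
LOAD_FAST_LOAD_FAST c,a → push -7,26. Stack: [-7, 26]
BINARY_OP - → -7 - 26 = -33. Stack: [-33]
LOAD_FAST_LOAD_FAST b,b → push 18,18. Stack: [-33, 18, 18]
BINARY_OP - → 18 - 18 = 0. Stack: [-33, 0]
BINARY_OP - → -33 - 0 = -33. Stack: [-33]
STORE_FAST s → s=-33. Stack: []
LOAD_FAST_LOAD_FAST c,y → push -7,18. Stack: [-7, 18]
BINARY_OP + → -7 + 18 = 11. Stack: [11]
STORE_FAST y → y=11. Stack: []
LOAD_FAST c → push -7. Stack: [-7]
LOAD_CONST → push 7. Stack: [-7, 7]
BINARY_OP & → -7 & 7 = 1. Stack: [1]
STORE_FAST s → s=1. Stack: []
LOAD_FAST s → push 1. Stack: [1]
LOAD_CONST → push 9. Stack: [1, 9]
BINARY_OP - → 1 - 9 = -8. Stack: [-8]
RETURN_VALUE → return -8.

-8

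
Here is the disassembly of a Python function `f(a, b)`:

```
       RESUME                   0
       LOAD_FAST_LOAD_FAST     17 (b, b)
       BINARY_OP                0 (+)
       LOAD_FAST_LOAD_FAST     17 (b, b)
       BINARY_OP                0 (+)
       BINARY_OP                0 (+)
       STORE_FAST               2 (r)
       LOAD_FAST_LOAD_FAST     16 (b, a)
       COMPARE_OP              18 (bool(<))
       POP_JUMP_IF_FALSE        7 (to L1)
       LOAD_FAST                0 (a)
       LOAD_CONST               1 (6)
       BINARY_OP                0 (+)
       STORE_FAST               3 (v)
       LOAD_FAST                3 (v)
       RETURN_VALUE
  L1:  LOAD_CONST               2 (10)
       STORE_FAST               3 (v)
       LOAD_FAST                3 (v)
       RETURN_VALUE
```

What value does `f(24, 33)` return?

10

LOAD_FAST_LOAD_FAST b,b → push 33,33. Stack: [33, 33]
BINARY_OP + → 33 + 33 = 66. Stack: [66]
LOAD_FAST_LOAD_FAST b,b → push 33,33. Stack: [66, 33, 33]
BINARY_OP + → 33 + 33 = 66. Stack: [66, 66]
BINARY_OP + → 66 + 66 = 132. Stack: [132]
STORE_FAST r → r=132. Stack: []
LOAD_FAST_LOAD_FAST b,a → push 33,24. Stack: [33, 24]
COMPARE_OP bool(<) → 33 vs 24 = False. Stack: [False]
POP_JUMP_IF_FALSE → pop False; jump. Stack: []
LOAD_CONST → push 10. Stack: [10]
STORE_FAST v → v=10. Stack: []
LOAD_FAST v → push 10. Stack: [10]
RETURN_VALUE → return 10.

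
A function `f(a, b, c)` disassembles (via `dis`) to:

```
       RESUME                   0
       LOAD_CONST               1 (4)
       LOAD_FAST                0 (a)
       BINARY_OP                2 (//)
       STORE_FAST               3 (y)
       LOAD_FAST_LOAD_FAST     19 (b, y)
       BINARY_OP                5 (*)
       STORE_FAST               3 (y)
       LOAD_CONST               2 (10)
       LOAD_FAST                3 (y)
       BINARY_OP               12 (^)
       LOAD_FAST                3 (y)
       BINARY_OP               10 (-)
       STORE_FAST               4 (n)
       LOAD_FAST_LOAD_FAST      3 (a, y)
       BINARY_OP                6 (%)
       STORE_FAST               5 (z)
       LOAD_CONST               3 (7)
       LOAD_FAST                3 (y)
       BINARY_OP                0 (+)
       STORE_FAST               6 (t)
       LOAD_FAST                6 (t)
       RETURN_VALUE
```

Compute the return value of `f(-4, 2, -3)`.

5

LOAD_CONST → push 4. Stack: [4]
LOAD_FAST a → push -4. Stack: [4, -4]
BINARY_OP // → 4 // -4 = -1. Stack: [-1]
STORE_FAST y → y=-1. Stack: []
LOAD_FAST_LOAD_FAST b,y → push 2,-1. Stack: [2, -1]
BINARY_OP * → 2 * -1 = -2. Stack: [-2]
STORE_FAST y → y=-2. Stack: []
LOAD_CONST → push 10. Stack: [10]
LOAD_FAST y → push -2. Stack: [10, -2]
BINARY_OP ^ → 10 ^ -2 = -12. Stack: [-12]
LOAD_FAST y → push -2. Stack: [-12, -2]
BINARY_OP - → -12 - -2 = -10. Stack: [-10]
STORE_FAST n → n=-10. Stack: []
LOAD_FAST_LOAD_FAST a,y → push -4,-2. Stack: [-4, -2]
BINARY_OP % → -4 % -2 = 0. Stack: [0]
STORE_FAST z → z=0. Stack: []
LOAD_CONST → push 7. Stack: [7]
LOAD_FAST y → push -2. Stack: [7, -2]
BINARY_OP + → 7 + -2 = 5. Stack: [5]
STORE_FAST t → t=5. Stack: []
LOAD_FAST t → push 5. Stack: [5]
RETURN_VALUE → return 5.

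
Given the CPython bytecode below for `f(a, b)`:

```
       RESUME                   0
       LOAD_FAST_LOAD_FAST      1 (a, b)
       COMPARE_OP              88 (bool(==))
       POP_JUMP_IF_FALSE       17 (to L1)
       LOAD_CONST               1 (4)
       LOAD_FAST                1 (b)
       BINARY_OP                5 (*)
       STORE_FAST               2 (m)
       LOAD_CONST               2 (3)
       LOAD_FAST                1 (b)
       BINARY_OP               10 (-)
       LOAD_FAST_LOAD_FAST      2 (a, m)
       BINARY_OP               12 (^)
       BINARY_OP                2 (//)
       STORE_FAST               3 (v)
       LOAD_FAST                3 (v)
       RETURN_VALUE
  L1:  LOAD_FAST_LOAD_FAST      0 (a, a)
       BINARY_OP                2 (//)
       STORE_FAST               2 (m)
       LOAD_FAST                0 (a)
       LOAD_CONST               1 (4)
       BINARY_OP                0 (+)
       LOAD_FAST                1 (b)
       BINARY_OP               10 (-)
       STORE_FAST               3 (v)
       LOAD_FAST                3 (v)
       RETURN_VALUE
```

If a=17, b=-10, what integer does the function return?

31

LOAD_FAST_LOAD_FAST a,b → push 17,-10. Stack: [17, -10]
COMPARE_OP bool(==) → 17 vs -10 = False. Stack: [False]
POP_JUMP_IF_FALSE → pop False; jump. Stack: []
LOAD_FAST_LOAD_FAST a,a → push 17,17. Stack: [17, 17]
BINARY_OP // → 17 // 17 = 1. Stack: [1]
STORE_FAST m → m=1. Stack: []
LOAD_FAST a → push 17. Stack: [17]
LOAD_CONST → push 4. Stack: [17, 4]
BINARY_OP + → 17 + 4 = 21. Stack: [21]
LOAD_FAST b → push -10. Stack: [21, -10]
BINARY_OP - → 21 - -10 = 31. Stack: [31]
STORE_FAST v → v=31. Stack: []
LOAD_FAST v → push 31. Stack: [31]
RETURN_VALUE → return 31.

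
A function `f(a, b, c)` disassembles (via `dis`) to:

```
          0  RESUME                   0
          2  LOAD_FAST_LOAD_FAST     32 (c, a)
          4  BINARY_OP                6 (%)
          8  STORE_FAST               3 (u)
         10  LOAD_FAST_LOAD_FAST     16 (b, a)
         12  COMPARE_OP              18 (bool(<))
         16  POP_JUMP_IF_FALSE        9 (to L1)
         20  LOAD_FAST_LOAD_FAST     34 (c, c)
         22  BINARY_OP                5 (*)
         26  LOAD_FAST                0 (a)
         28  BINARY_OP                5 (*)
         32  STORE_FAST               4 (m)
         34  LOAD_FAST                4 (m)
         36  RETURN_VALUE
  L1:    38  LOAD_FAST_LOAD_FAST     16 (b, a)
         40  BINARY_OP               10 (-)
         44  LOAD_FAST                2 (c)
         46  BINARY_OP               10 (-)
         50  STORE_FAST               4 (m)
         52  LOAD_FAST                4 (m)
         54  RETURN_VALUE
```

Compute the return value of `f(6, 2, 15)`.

1350

LOAD_FAST_LOAD_FAST c,a → push 15,6. Stack: [15, 6]
BINARY_OP % → 15 % 6 = 3. Stack: [3]
STORE_FAST u → u=3. Stack: []
LOAD_FAST_LOAD_FAST b,a → push 2,6. Stack: [2, 6]
COMPARE_OP bool(<) → 2 vs 6 = True. Stack: [True]
POP_JUMP_IF_FALSE → pop True; no jump. Stack: []
LOAD_FAST_LOAD_FAST c,c → push 15,15. Stack: [15, 15]
BINARY_OP * → 15 * 15 = 225. Stack: [225]
LOAD_FAST a → push 6. Stack: [225, 6]
BINARY_OP * → 225 * 6 = 1350. Stack: [1350]
STORE_FAST m → m=1350. Stack: []
LOAD_FAST m → push 1350. Stack: [1350]
RETURN_VALUE → return 1350.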